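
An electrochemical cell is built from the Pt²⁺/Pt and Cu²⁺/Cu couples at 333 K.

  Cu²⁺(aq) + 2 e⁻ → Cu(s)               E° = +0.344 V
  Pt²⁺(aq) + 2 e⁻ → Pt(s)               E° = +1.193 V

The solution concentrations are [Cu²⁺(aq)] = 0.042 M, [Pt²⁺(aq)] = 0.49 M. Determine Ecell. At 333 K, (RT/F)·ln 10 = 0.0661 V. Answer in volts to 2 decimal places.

+0.88 V

Since E°(Pt²⁺/Pt) > E°(Cu²⁺/Cu), Pt²⁺/Pt serves as the cathode.
E°cell = E°cat − E°an = +1.193 − (+0.344) = +0.849 V; n = 2.
Balancing gives Pt²⁺(aq) + Cu(s) → Pt(s) + Cu²⁺(aq); hence Q = [Cu²⁺(aq)] / [Pt²⁺(aq)] = 0.0857 (log Q = −1.067).
E = E° − (0.0661/n)·log Q = +0.849 − (0.0661/2)(−1.067) = +0.88 V.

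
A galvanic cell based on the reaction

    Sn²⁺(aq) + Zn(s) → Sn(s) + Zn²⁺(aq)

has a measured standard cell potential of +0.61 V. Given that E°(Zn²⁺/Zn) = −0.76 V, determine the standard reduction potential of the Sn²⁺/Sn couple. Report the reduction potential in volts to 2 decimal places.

−0.15 V

In the reaction as written the Sn²⁺/Sn couple is reduced (cathode) and Zn²⁺/Zn is oxidized (anode), so E°cell = E°(Sn²⁺/Sn) − E°(Zn²⁺/Zn).
E°(Sn²⁺/Sn) = E°cell + E°(anode) = +0.61 + (−0.76) = −0.15 V.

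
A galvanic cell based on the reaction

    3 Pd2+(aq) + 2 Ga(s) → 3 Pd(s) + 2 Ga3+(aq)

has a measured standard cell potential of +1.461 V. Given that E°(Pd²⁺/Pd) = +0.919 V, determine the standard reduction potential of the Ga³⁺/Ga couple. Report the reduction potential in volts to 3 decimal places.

−0.542 V

In the reaction as written the Pd²⁺/Pd couple is reduced (cathode) and Ga³⁺/Ga is oxidized (anode), so E°cell = E°(Pd²⁺/Pd) − E°(Ga³⁺/Ga).
E°(Ga³⁺/Ga) = E°(cathode) − E°cell = +0.919 − (+1.461) = −0.542 V.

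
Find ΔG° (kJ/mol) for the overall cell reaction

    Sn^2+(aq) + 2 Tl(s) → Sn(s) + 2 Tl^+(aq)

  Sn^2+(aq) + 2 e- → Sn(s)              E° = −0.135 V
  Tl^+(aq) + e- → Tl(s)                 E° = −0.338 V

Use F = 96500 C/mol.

−39.2 kJ/mol

In the reaction as written Sn^2+(aq) is reduced, so the Sn²⁺/Sn couple is the cathode and Tl⁺/Tl is the anode.
E°cell = −0.135 − (−0.338) = +0.203 V; balancing electrons gives n = 2.
ΔG° = −nFE°cell = −(2)(96500)(+0.203) J/mol = −39.2 kJ/mol.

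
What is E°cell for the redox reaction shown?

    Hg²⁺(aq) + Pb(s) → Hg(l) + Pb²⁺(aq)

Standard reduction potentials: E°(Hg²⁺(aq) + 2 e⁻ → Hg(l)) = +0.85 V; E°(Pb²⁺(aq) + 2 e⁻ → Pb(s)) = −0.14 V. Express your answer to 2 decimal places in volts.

In the reaction as written, Hg²⁺(aq) is reduced (cathode) and Pb²⁺(aq) is produced by oxidation at the anode.
E°cell = E°(cathode) − E°(anode) = +0.85 − (−0.14) = +0.99 V.
The positive value indicates the reaction is spontaneous as written.

+0.99 V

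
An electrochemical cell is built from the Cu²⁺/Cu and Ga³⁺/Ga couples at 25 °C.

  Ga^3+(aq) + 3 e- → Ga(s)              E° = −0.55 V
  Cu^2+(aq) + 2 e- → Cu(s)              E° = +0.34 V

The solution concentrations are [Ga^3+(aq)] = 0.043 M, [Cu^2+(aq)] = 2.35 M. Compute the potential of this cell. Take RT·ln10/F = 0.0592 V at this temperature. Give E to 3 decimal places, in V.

Since E°(Cu²⁺/Cu) > E°(Ga³⁺/Ga), Cu²⁺/Cu serves as the cathode.
The standard potential is +0.34 − (−0.55) = +0.89 V and the balanced reaction transfers n = 6 electrons.
For the overall reaction 3 Cu^2+(aq) + 2 Ga(s) → 3 Cu(s) + 2 Ga^3+(aq), Q = [Ga^3+(aq)]^2 / [Cu^2+(aq)]^3 = 0.000142, giving log Q = −3.846.
E = E° − (0.0592/n)·log Q = +0.89 − (0.0592/6)(−3.846) = +0.928 V.

+0.928 V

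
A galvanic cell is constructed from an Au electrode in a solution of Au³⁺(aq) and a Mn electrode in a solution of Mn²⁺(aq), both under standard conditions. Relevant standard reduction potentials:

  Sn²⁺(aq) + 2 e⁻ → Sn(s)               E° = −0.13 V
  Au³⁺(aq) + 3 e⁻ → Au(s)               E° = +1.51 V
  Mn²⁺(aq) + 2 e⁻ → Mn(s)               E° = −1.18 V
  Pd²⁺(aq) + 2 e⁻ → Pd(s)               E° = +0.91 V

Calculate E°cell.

+2.69 V

The Au³⁺/Au couple has the higher E°, so Au ion is reduced (cathode) and Mn is oxidized (anode).
E°cell = E°(cathode) − E°(anode) = +1.51 − (−1.18) = +2.69 V.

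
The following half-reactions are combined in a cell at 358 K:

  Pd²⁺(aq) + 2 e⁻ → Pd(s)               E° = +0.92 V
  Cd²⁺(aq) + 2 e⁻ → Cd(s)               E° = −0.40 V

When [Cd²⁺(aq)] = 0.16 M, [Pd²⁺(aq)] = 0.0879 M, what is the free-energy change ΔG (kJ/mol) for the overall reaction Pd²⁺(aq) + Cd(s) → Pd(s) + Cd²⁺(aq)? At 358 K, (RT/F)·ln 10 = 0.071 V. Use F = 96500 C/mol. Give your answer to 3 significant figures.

−253 kJ/mol

E°cell = +0.92 − (−0.40) = +1.32 V; the balanced reaction transfers n = 2 electrons.
Here Q = [Cd²⁺(aq)] / [Pd²⁺(aq)] = 1.82 (log Q = 0.260), giving E = +1.32 − (0.071/2)·(0.260) = +1.3108 V.
ΔG = −nFE = −(2)(96500)(+1.3108) J/mol = −253 kJ/mol.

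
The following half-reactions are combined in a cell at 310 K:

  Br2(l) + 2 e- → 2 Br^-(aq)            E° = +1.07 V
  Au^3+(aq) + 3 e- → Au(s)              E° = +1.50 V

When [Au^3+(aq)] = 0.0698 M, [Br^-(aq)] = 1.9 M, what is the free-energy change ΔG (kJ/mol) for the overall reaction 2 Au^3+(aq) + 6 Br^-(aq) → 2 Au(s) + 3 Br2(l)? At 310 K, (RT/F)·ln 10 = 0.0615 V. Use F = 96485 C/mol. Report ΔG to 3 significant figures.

−245 kJ/mol

With Au³⁺/Au reduced at the cathode, E°cell = +1.50 − (+1.07) = +0.43 V and n = 6.
Here Q = 1 / ([Au^3+(aq)]^2·[Br^-(aq)]^6) = 4.36 (log Q = 0.640), giving E = +0.43 − (0.0615/6)·(0.640) = +0.4234 V.
Finally ΔG = −nFE = −(6)(96485 C/mol)(+0.4234 V) = −245 kJ/mol.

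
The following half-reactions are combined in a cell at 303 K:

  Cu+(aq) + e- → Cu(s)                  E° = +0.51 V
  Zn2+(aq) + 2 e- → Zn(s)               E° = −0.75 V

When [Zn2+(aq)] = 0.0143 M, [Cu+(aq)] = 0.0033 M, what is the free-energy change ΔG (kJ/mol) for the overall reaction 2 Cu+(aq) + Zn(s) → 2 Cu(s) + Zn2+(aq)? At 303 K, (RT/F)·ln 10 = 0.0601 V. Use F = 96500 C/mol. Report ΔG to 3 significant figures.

The standard cell potential is +0.51 − (−0.75) = +1.26 V, with n = 2 electrons in the balanced equation.
The reaction quotient is [Zn2+(aq)] / [Cu+(aq)]^2 = 1.31×10^3; by Nernst, E = +1.26 − (0.0601/2)(3.118) = +1.1663 V.
ΔG = −nFE = −(2)(96500)(+1.1663) J/mol = −225 kJ/mol.

−225 kJ/mol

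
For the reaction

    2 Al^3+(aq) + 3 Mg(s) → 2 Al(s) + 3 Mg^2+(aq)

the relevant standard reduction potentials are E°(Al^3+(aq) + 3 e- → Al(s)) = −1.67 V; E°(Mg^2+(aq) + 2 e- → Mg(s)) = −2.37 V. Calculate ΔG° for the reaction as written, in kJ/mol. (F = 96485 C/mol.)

−405 kJ/mol

In the reaction as written Al^3+(aq) is reduced, so the Al³⁺/Al couple is the cathode and Mg²⁺/Mg is the anode.
E°cell = −1.67 − (−2.37) = +0.70 V; balancing electrons gives n = 6.
ΔG° = −nFE°cell = −(6)(96485)(+0.70) J/mol = −405 kJ/mol.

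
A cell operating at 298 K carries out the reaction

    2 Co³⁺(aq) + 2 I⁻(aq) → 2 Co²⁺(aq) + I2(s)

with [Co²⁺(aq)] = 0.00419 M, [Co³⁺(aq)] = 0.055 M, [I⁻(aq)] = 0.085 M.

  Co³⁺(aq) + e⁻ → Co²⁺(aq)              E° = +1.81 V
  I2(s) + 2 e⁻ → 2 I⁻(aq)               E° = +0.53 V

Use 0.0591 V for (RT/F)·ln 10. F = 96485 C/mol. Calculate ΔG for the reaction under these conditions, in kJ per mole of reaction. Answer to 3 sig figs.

−248 kJ/mol

The standard cell potential is +1.81 − (+0.53) = +1.28 V, with n = 2 electrons in the balanced equation.
The reaction quotient is [Co²⁺(aq)]^2 / ([Co³⁺(aq)]^2·[I⁻(aq)]^2) = 0.803; by Nernst, E = +1.28 − (0.0591/2)(−0.095) = +1.2828 V.
Finally ΔG = −nFE = −(2)(96485 C/mol)(+1.2828 V) = −248 kJ/mol.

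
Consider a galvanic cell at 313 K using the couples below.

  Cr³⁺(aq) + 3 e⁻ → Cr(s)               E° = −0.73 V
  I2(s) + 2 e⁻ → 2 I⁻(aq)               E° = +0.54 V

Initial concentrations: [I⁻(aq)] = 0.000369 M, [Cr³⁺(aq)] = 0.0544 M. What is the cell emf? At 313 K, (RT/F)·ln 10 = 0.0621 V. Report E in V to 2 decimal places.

+1.51 V

Since E°(I₂/I⁻) > E°(Cr³⁺/Cr), I₂/I⁻ serves as the cathode.
E°cell = E°cat − E°an = +0.54 − (−0.73) = +1.27 V; n = 6.
For the overall reaction 3 I2(s) + 2 Cr(s) → 6 I⁻(aq) + 2 Cr³⁺(aq), Q = [I⁻(aq)]^6·[Cr³⁺(aq)]^2 = 7.47×10^−24, giving log Q = −23.127.
E = E° − (0.0621/n)·log Q = +1.27 − (0.0621/6)(−23.127) = +1.51 V.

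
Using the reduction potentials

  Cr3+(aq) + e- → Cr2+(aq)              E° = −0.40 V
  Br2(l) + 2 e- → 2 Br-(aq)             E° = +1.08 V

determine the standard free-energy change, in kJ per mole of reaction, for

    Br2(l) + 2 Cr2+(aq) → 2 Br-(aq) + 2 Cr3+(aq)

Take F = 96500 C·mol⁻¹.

−286 kJ/mol

In the reaction as written Br2(l) is reduced, so the Br₂/Br⁻ couple is the cathode and Cr³⁺/Cr²⁺ is the anode.
E°cell = +1.08 − (−0.40) = +1.48 V; balancing electrons gives n = 2.
ΔG° = −nFE°cell = −(2)(96500)(+1.48) J/mol = −286 kJ/mol.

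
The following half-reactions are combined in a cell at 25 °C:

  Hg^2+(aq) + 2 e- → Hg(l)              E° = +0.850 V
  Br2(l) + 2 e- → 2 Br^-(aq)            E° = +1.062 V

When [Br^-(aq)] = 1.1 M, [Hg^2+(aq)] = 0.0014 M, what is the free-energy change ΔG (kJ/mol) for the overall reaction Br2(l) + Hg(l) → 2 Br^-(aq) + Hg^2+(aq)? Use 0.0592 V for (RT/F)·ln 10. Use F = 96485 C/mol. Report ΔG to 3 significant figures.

−56.7 kJ/mol

With Br₂/Br⁻ reduced at the cathode, E°cell = +1.062 − (+0.850) = +0.212 V and n = 2.
Here Q = [Br^-(aq)]^2·[Hg^2+(aq)] = 0.00169 (log Q = −2.771), giving E = +0.212 − (0.0592/2)·(−2.771) = +0.2940 V.
Finally ΔG = −nFE = −(2)(96485 C/mol)(+0.2940 V) = −56.7 kJ/mol.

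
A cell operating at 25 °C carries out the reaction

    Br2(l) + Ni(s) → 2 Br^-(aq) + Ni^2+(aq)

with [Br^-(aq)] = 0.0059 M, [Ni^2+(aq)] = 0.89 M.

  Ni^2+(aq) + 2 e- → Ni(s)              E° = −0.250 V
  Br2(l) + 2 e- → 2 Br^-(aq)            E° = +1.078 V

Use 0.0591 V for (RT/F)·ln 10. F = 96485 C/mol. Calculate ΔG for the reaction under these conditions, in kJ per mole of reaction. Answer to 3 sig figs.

−282 kJ/mol

The standard cell potential is +1.078 − (−0.250) = +1.328 V, with n = 2 electrons in the balanced equation.
Q = [Br^-(aq)]^2·[Ni^2+(aq)] = 3.1×10^−5, so log Q = −4.509 and E = +1.328 − (0.0591/2)(−4.509) = +1.4612 V.
Then ΔG = −nFE = −2 × 96485 × +1.4612 J/mol = −282 kJ/mol.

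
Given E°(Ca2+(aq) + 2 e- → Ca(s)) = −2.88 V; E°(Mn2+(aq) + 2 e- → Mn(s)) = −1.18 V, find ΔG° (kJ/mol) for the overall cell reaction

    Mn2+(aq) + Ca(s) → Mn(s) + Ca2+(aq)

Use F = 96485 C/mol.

−328 kJ/mol

In the reaction as written Mn2+(aq) is reduced, so the Mn²⁺/Mn couple is the cathode and Ca²⁺/Ca is the anode.
E°cell = −1.18 − (−2.88) = +1.70 V; balancing electrons gives n = 2.
ΔG° = −nFE°cell = −(2)(96485)(+1.70) J/mol = −328 kJ/mol.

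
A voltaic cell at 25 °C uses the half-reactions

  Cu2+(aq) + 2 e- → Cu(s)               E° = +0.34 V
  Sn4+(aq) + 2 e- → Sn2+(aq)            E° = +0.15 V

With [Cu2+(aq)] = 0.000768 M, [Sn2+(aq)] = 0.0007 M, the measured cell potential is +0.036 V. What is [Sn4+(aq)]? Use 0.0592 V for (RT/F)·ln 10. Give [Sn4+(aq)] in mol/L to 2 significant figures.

Cu²⁺/Cu is the cathode (higher E°); E°cell = +0.34 − (+0.15) = +0.19 V with n = 2.
From the Nernst equation, log Q = n(E° − E)/0.0592 = 2·(+0.19 − (+0.036))/0.0592 = 5.203.
Balancing electrons gives Cu2+(aq) + Sn2+(aq) → Cu(s) + Sn4+(aq); thus Q = [Sn4+(aq)] / ([Cu2+(aq)]·[Sn2+(aq)]).
Substituting the known concentrations and solving, log [Sn4+(aq)] = −1.067 and [Sn4+(aq)] = 0.086 M.

0.086 M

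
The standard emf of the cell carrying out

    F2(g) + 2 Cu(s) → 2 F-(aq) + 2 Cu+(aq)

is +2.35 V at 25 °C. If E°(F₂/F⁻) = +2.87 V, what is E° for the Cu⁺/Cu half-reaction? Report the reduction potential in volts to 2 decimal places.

In the reaction as written the F₂/F⁻ couple is reduced (cathode) and Cu⁺/Cu is oxidized (anode), so E°cell = E°(F₂/F⁻) − E°(Cu⁺/Cu).
E°(Cu⁺/Cu) = E°(cathode) − E°cell = +2.87 − (+2.35) = +0.52 V.

+0.52 V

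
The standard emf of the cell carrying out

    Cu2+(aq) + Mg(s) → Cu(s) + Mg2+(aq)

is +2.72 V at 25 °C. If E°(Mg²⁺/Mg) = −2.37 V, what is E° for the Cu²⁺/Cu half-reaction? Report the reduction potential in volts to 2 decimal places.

+0.35 V

In the reaction as written the Cu²⁺/Cu couple is reduced (cathode) and Mg²⁺/Mg is oxidized (anode), so E°cell = E°(Cu²⁺/Cu) − E°(Mg²⁺/Mg).
E°(Cu²⁺/Cu) = E°cell + E°(anode) = +2.72 + (−2.37) = +0.35 V.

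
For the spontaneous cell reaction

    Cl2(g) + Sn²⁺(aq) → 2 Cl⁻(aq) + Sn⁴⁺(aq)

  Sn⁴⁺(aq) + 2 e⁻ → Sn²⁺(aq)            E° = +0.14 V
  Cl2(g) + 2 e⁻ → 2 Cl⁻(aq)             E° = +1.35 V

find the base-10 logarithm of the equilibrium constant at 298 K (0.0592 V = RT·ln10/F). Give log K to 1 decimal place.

The Cl₂/Cl⁻ couple is reduced (cathode); E°cell = +1.35 − (+0.14) = +1.21 V with n = 2.
At equilibrium E = 0, so log K = nE°cell / 0.0592 = (2)(+1.21) / 0.0592 = 40.9.

log K = 40.9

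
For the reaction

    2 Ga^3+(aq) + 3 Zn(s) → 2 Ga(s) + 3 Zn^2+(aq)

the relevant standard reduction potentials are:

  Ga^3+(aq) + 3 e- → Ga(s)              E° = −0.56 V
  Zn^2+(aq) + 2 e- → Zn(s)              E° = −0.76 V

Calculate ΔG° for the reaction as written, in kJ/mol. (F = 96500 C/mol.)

−116 kJ/mol

In the reaction as written Ga^3+(aq) is reduced, so the Ga³⁺/Ga couple is the cathode and Zn²⁺/Zn is the anode.
E°cell = −0.56 − (−0.76) = +0.20 V; balancing electrons gives n = 6.
ΔG° = −nFE°cell = −(6)(96500)(+0.20) J/mol = −116 kJ/mol.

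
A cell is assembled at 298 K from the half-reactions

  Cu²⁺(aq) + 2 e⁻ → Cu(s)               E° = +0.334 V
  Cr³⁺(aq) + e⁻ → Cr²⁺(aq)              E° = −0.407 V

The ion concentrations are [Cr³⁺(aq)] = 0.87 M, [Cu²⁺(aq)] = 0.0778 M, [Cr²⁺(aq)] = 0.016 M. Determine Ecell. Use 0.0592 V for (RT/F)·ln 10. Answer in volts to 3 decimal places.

Since E°(Cu²⁺/Cu) > E°(Cr³⁺/Cr²⁺), Cu²⁺/Cu serves as the cathode.
E°cell = E°cat − E°an = +0.334 − (−0.407) = +0.741 V; n = 2.
The balanced reaction is Cu²⁺(aq) + 2 Cr²⁺(aq) → Cu(s) + 2 Cr³⁺(aq), so Q = [Cr³⁺(aq)]^2 / ([Cu²⁺(aq)]·[Cr²⁺(aq)]^2) = 3.8×10^4 and log Q = 4.580.
Applying E = E° − (RT ln10/nF)·log Q gives +0.741 − (0.0592/2)(4.580) = +0.605 V.

+0.605 V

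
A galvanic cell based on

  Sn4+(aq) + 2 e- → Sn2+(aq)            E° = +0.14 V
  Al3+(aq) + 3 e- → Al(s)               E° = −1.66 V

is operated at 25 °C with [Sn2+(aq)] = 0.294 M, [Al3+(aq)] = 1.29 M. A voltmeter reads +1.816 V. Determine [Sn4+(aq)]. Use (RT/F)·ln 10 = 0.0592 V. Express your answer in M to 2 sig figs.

The Sn⁴⁺/Sn²⁺ couple has the larger reduction potential, so it is the cathode: E°cell = +0.14 − (−1.66) = +1.80 V and n = 6.
From the Nernst equation, log Q = n(E° − E)/0.0592 = 6·(+1.80 − (+1.816))/0.0592 = −1.622.
Balancing electrons gives 3 Sn4+(aq) + 2 Al(s) → 3 Sn2+(aq) + 2 Al3+(aq); thus Q = ([Sn2+(aq)]^3·[Al3+(aq)]^2) / [Sn4+(aq)]^3.
Substituting the known concentrations and solving, log [Sn4+(aq)] = 0.083 and [Sn4+(aq)] = 1.2 M.

1.2 M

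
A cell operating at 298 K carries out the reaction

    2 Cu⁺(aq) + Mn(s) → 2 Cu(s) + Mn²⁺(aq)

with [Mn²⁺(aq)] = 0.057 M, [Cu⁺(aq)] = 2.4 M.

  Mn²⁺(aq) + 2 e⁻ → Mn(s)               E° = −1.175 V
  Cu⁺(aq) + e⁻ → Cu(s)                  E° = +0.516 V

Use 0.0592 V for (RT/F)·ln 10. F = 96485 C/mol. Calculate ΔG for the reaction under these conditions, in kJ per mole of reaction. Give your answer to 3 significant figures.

E°cell = +0.516 − (−1.175) = +1.691 V; the balanced reaction transfers n = 2 electrons.
Q = [Mn²⁺(aq)] / [Cu⁺(aq)]^2 = 0.0099, so log Q = −2.005 and E = +1.691 − (0.0592/2)(−2.005) = +1.7503 V.
ΔG = −nFE = −(2)(96485)(+1.7503) J/mol = −338 kJ/mol.

−338 kJ/mol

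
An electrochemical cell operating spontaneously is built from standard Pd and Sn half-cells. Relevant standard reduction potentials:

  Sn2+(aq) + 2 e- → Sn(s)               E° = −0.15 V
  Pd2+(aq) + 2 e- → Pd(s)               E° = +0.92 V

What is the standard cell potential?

+1.07 V

Of the two couples in this cell, the one with the more positive reduction potential is reduced at the cathode: here that is Pd²⁺/Pd (+0.92 V); Sn²⁺/Sn (−0.15 V) is the anode.
E°cell = E°(cathode) − E°(anode) = +0.92 − (−0.15) = +1.07 V.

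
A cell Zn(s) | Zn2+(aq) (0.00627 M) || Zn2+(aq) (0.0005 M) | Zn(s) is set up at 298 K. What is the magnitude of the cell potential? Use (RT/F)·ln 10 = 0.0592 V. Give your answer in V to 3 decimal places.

For a concentration cell E°cell = 0, since both electrodes use the same couple.
The compartment with the higher Zn2+(aq) concentration (0.00627 M) acts as the cathode; ions are reduced there and produced at the dilute (0.0005 M) anode.
With n = 2, Ecell = −(0.0592/2)·log([dilute]/[conc]) = −(0.0592/2)·log(0.0005/0.00627) = +0.033 V.

0.033 V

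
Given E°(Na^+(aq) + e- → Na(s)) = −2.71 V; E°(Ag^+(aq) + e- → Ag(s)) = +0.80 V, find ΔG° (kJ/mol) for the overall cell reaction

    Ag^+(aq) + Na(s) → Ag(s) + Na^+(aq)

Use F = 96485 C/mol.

−339 kJ/mol

In the reaction as written Ag^+(aq) is reduced, so the Ag⁺/Ag couple is the cathode and Na⁺/Na is the anode.
E°cell = +0.80 − (−2.71) = +3.51 V; balancing electrons gives n = 1.
ΔG° = −nFE°cell = −(1)(96485)(+3.51) J/mol = −339 kJ/mol.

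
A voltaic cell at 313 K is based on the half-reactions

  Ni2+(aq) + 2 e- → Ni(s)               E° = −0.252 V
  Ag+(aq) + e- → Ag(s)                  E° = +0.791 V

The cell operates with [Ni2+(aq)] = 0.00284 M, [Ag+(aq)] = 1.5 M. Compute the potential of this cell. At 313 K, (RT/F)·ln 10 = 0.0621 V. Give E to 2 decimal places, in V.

The Ag⁺/Ag couple has the more positive E°, so it is the cathode; Ni²⁺/Ni is the anode.
E°cell = +0.791 − (−0.252) = +1.043 V, with n = 2 electrons transferred.
For the overall reaction 2 Ag+(aq) + Ni(s) → 2 Ag(s) + Ni2+(aq), Q = [Ni2+(aq)] / [Ag+(aq)]^2 = 0.00126, giving log Q = −2.899.
E = E° − (0.0621/n)·log Q = +1.043 − (0.0621/2)(−2.899) = +1.13 V.

+1.13 V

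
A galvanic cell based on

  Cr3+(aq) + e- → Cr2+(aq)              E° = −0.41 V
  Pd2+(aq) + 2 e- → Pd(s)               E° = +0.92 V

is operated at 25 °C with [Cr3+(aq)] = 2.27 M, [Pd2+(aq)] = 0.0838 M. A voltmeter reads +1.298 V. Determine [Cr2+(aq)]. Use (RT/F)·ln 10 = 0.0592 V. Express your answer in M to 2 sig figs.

2.3 M

With Pd²⁺/Pd at the cathode and Cr³⁺/Cr²⁺ at the anode, E°cell = +0.92 − (−0.41) = +1.33 V (n = 2).
Since E = E° − (0.0592/n)·log Q, log Q = n(E° − E)/0.0592 = 1.081.
For Pd2+(aq) + 2 Cr2+(aq) → Pd(s) + 2 Cr3+(aq), the reaction quotient is Q = [Cr3+(aq)]^2 / ([Pd2+(aq)]·[Cr2+(aq)]^2).
Solving for the unknown gives log [Cr2+(aq)] = 0.354, so [Cr2+(aq)] ≈ 2.3 M.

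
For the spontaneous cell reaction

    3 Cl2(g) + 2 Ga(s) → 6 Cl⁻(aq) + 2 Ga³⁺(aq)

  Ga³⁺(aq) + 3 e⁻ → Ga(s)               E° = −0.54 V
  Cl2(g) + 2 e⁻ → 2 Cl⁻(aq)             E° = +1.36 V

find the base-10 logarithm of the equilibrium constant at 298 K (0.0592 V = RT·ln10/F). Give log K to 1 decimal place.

The Cl₂/Cl⁻ couple is reduced (cathode); E°cell = +1.36 − (−0.54) = +1.90 V with n = 6.
At equilibrium E = 0, so log K = nE°cell / 0.0592 = (6)(+1.90) / 0.0592 = 192.6.

log K = 192.6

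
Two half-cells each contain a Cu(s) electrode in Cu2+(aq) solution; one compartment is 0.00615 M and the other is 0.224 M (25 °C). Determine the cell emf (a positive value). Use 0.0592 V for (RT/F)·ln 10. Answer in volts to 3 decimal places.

For a concentration cell E°cell = 0, since both electrodes use the same couple.
The compartment with the higher Cu2+(aq) concentration (0.224 M) acts as the cathode; ions are reduced there and produced at the dilute (0.00615 M) anode.
With n = 2, Ecell = −(0.0592/2)·log([dilute]/[conc]) = −(0.0592/2)·log(0.00615/0.224) = +0.046 V.

0.046 V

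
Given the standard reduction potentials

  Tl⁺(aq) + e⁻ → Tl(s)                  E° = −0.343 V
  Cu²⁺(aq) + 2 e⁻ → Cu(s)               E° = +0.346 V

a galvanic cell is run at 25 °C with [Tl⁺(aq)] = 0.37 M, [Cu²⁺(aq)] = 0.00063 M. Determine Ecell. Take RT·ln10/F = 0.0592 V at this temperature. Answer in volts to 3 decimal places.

Cu²⁺/Cu is reduced (cathode, E° = +0.346 V) and Tl⁺/Tl is oxidized (anode).
The standard potential is +0.346 − (−0.343) = +0.689 V and the balanced reaction transfers n = 2 electrons.
Balancing gives Cu²⁺(aq) + 2 Tl(s) → Cu(s) + 2 Tl⁺(aq); hence Q = [Tl⁺(aq)]^2 / [Cu²⁺(aq)] = 217 (log Q = 2.337).
E = E° − (0.0592/n)·log Q = +0.689 − (0.0592/2)(2.337) = +0.620 V.

+0.620 V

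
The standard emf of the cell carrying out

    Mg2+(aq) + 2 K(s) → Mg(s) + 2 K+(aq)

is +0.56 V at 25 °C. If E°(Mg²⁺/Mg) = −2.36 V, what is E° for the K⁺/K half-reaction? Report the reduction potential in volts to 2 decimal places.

In the reaction as written the Mg²⁺/Mg couple is reduced (cathode) and K⁺/K is oxidized (anode), so E°cell = E°(Mg²⁺/Mg) − E°(K⁺/K).
E°(K⁺/K) = E°(cathode) − E°cell = −2.36 − (+0.56) = −2.92 V.

−2.92 V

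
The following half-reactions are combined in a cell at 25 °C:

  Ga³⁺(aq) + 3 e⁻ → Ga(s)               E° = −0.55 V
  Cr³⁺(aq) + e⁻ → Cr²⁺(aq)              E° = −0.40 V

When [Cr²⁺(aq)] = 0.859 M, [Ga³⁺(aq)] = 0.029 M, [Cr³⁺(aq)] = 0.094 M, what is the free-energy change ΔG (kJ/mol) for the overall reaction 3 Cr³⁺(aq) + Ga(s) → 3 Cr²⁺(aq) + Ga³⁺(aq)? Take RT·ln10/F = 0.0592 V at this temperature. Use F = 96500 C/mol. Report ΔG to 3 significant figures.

−35.8 kJ/mol

With Cr³⁺/Cr²⁺ reduced at the cathode, E°cell = −0.40 − (−0.55) = +0.15 V and n = 3.
Q = ([Cr²⁺(aq)]^3·[Ga³⁺(aq)]) / [Cr³⁺(aq)]^3 = 22.1, so log Q = 1.345 and E = +0.15 − (0.0592/3)(1.345) = +0.1235 V.
ΔG = −nFE = −(3)(96500)(+0.1235) J/mol = −35.8 kJ/mol.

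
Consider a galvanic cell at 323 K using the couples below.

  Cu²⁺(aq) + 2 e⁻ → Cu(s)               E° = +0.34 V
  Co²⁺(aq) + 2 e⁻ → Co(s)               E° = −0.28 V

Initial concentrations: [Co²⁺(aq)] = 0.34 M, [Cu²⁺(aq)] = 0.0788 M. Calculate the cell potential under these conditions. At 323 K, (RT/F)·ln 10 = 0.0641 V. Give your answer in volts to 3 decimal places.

The Cu²⁺/Cu couple has the more positive E°, so it is the cathode; Co²⁺/Co is the anode.
E°cell = E°cat − E°an = +0.34 − (−0.28) = +0.62 V; n = 2.
For the overall reaction Cu²⁺(aq) + Co(s) → Cu(s) + Co²⁺(aq), Q = [Co²⁺(aq)] / [Cu²⁺(aq)] = 4.31, giving log Q = 0.635.
By the Nernst equation, E = +0.62 − (0.0641/2)·(0.635) = +0.600 V.

+0.600 V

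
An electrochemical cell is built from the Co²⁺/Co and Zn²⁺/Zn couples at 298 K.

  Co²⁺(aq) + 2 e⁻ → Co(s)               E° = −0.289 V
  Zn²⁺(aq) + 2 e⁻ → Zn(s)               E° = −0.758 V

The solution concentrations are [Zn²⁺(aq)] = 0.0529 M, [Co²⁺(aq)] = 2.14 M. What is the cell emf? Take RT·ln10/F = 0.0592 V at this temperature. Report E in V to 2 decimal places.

The Co²⁺/Co couple has the more positive E°, so it is the cathode; Zn²⁺/Zn is the anode.
E°cell = E°cat − E°an = −0.289 − (−0.758) = +0.469 V; n = 2.
Balancing gives Co²⁺(aq) + Zn(s) → Co(s) + Zn²⁺(aq); hence Q = [Zn²⁺(aq)] / [Co²⁺(aq)] = 0.0247 (log Q = −1.607).
Applying E = E° − (RT ln10/nF)·log Q gives +0.469 − (0.0592/2)(−1.607) = +0.52 V.

+0.52 V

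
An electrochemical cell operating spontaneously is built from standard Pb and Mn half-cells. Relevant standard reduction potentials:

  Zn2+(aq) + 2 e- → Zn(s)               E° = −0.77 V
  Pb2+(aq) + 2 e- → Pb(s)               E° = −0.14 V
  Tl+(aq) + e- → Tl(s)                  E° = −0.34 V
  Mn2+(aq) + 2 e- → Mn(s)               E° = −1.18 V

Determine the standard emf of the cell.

Of the two couples in this cell, the one with the more positive reduction potential is reduced at the cathode: here that is Pb²⁺/Pb (−0.14 V); Mn²⁺/Mn (−1.18 V) is the anode.
E°cell = E°(cathode) − E°(anode) = −0.14 − (−1.18) = +1.04 V.

+1.04 V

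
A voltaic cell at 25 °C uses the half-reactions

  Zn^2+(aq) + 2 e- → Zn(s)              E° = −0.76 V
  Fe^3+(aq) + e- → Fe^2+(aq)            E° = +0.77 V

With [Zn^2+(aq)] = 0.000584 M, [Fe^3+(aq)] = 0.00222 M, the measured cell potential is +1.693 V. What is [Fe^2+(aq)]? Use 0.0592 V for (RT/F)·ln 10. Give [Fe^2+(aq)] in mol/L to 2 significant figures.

Fe³⁺/Fe²⁺ is the cathode (higher E°); E°cell = +0.77 − (−0.76) = +1.53 V with n = 2.
Rearranging E = E° − (0.0592/n)·log Q gives log Q = 2(+1.53 − (+1.693))/0.0592 = −5.507.
For 2 Fe^3+(aq) + Zn(s) → 2 Fe^2+(aq) + Zn^2+(aq), the reaction quotient is Q = ([Fe^2+(aq)]^2·[Zn^2+(aq)]) / [Fe^3+(aq)]^2.
Solving for the unknown gives log [Fe^2+(aq)] = −3.790, so [Fe^2+(aq)] ≈ 0.00016 M.

0.00016 M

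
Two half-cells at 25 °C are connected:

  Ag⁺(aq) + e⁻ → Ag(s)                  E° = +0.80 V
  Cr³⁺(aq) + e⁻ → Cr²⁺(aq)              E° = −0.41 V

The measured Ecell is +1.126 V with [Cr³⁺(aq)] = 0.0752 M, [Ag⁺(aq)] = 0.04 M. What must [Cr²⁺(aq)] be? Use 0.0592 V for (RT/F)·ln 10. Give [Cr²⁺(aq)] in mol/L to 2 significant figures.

0.072 M

Ag⁺/Ag is the cathode (higher E°); E°cell = +0.80 − (−0.41) = +1.21 V with n = 1.
From the Nernst equation, log Q = n(E° − E)/0.0592 = 1·(+1.21 − (+1.126))/0.0592 = 1.419.
Balancing electrons gives Ag⁺(aq) + Cr²⁺(aq) → Ag(s) + Cr³⁺(aq); thus Q = [Cr³⁺(aq)] / ([Ag⁺(aq)]·[Cr²⁺(aq)]).
Substituting the known concentrations and solving, log [Cr²⁺(aq)] = −1.145 and [Cr²⁺(aq)] = 0.072 M.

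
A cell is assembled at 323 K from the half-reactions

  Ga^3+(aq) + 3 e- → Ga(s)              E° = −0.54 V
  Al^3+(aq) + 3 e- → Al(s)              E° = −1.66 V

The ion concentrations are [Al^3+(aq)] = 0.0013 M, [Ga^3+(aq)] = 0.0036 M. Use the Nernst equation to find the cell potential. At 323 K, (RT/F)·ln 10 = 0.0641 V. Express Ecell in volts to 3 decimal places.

+1.129 V

Since E°(Ga³⁺/Ga) > E°(Al³⁺/Al), Ga³⁺/Ga serves as the cathode.
The standard potential is −0.54 − (−1.66) = +1.12 V and the balanced reaction transfers n = 3 electrons.
For the overall reaction Ga^3+(aq) + Al(s) → Ga(s) + Al^3+(aq), Q = [Al^3+(aq)] / [Ga^3+(aq)] = 0.361, giving log Q = −0.442.
By the Nernst equation, E = +1.12 − (0.0641/3)·(−0.442) = +1.129 V.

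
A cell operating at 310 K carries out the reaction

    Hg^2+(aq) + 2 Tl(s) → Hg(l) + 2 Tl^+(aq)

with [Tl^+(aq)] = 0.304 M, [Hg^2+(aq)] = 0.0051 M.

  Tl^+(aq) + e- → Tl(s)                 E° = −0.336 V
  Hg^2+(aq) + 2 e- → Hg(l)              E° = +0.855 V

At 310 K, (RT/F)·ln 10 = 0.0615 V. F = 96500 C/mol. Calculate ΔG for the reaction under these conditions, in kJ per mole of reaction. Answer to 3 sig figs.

−222 kJ/mol

The standard cell potential is +0.855 − (−0.336) = +1.191 V, with n = 2 electrons in the balanced equation.
The reaction quotient is [Tl^+(aq)]^2 / [Hg^2+(aq)] = 18.1; by Nernst, E = +1.191 − (0.0615/2)(1.258) = +1.1523 V.
Finally ΔG = −nFE = −(2)(96500 C/mol)(+1.1523 V) = −222 kJ/mol.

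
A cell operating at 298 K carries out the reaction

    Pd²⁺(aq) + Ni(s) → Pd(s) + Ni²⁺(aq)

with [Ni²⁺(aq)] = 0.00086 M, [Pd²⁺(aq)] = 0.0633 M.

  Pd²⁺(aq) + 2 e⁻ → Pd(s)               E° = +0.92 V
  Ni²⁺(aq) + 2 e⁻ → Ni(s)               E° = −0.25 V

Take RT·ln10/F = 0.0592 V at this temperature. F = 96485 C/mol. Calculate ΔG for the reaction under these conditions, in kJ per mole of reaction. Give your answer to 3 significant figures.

E°cell = +0.92 − (−0.25) = +1.17 V; the balanced reaction transfers n = 2 electrons.
Q = [Ni²⁺(aq)] / [Pd²⁺(aq)] = 0.0136, so log Q = −1.867 and E = +1.17 − (0.0592/2)(−1.867) = +1.2253 V.
ΔG = −nFE = −(2)(96485)(+1.2253) J/mol = −236 kJ/mol.

−236 kJ/mol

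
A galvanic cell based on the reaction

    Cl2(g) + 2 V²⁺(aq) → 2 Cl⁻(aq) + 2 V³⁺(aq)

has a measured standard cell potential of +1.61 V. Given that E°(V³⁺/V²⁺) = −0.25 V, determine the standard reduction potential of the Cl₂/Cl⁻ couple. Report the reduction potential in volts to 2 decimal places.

+1.36 V

In the reaction as written the Cl₂/Cl⁻ couple is reduced (cathode) and V³⁺/V²⁺ is oxidized (anode), so E°cell = E°(Cl₂/Cl⁻) − E°(V³⁺/V²⁺).
E°(Cl₂/Cl⁻) = E°cell + E°(anode) = +1.61 + (−0.25) = +1.36 V.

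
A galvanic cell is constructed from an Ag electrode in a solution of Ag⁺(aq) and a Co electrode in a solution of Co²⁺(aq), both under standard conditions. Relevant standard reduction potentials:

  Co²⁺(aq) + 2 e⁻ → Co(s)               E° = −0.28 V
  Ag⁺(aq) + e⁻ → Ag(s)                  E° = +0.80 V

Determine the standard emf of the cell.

The Ag⁺/Ag couple has the higher E°, so Ag ion is reduced (cathode) and Co is oxidized (anode).
E°cell = E°(cathode) − E°(anode) = +0.80 − (−0.28) = +1.08 V.

+1.08 V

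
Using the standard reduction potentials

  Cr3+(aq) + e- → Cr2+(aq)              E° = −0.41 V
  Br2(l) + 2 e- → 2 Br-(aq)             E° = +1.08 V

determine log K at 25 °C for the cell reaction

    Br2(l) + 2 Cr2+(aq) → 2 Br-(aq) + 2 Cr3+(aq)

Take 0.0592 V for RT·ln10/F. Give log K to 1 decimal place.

log K = 50.3

The Br₂/Br⁻ couple is reduced (cathode); E°cell = +1.08 − (−0.41) = +1.49 V with n = 2.
At equilibrium E = 0, so log K = nE°cell / 0.0592 = (2)(+1.49) / 0.0592 = 50.3.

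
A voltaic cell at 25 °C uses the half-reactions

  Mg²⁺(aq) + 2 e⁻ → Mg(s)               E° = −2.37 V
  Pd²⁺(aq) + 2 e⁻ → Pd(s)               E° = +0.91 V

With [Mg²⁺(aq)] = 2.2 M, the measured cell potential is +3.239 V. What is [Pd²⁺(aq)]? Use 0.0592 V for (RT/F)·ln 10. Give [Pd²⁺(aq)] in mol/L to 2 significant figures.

Pd²⁺/Pd is the cathode (higher E°); E°cell = +0.91 − (−2.37) = +3.28 V with n = 2.
Rearranging E = E° − (0.0592/n)·log Q gives log Q = 2(+3.28 − (+3.239))/0.0592 = 1.385.
The balanced reaction is Pd²⁺(aq) + Mg(s) → Pd(s) + Mg²⁺(aq), so Q = [Mg²⁺(aq)] / [Pd²⁺(aq)].
Substituting the known concentrations and solving, log [Pd²⁺(aq)] = −1.043 and [Pd²⁺(aq)] = 0.091 M.

0.091 M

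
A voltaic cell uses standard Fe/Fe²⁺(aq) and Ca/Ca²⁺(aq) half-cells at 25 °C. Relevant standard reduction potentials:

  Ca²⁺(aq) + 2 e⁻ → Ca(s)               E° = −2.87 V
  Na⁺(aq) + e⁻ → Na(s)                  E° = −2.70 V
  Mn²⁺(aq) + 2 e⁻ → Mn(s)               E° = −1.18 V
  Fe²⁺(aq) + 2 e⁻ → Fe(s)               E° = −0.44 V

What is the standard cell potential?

+2.43 V

Of the two couples in this cell, the one with the more positive reduction potential is reduced at the cathode: here that is Fe²⁺/Fe (−0.44 V); Ca²⁺/Ca (−2.87 V) is the anode.
E°cell = E°(cathode) − E°(anode) = −0.44 − (−2.87) = +2.43 V.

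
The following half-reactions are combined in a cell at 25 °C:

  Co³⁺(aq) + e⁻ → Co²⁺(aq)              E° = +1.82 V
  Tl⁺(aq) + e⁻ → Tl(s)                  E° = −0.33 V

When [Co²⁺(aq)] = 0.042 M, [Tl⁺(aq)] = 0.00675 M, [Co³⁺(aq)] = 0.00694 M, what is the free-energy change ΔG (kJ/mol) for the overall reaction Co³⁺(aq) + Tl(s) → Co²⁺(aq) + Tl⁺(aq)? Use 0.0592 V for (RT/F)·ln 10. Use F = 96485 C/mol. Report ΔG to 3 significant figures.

E°cell = +1.82 − (−0.33) = +2.15 V; the balanced reaction transfers n = 1 electron.
The reaction quotient is ([Co²⁺(aq)]·[Tl⁺(aq)]) / [Co³⁺(aq)] = 0.0409; by Nernst, E = +2.15 − (0.0592/1)(−1.389) = +2.2322 V.
Then ΔG = −nFE = −1 × 96485 × +2.2322 J/mol = −215 kJ/mol.

−215 kJ/mol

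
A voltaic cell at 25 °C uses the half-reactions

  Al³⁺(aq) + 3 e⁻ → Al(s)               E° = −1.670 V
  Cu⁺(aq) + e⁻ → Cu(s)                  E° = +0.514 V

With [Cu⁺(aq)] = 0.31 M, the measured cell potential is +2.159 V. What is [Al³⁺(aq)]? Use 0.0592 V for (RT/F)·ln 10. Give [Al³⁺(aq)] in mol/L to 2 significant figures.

Cu⁺/Cu is the cathode (higher E°); E°cell = +0.514 − (−1.670) = +2.184 V with n = 3.
From the Nernst equation, log Q = n(E° − E)/0.0592 = 3·(+2.184 − (+2.159))/0.0592 = 1.267.
For 3 Cu⁺(aq) + Al(s) → 3 Cu(s) + Al³⁺(aq), the reaction quotient is Q = [Al³⁺(aq)] / [Cu⁺(aq)]^3.
Solving for the unknown gives log [Al³⁺(aq)] = −0.259, so [Al³⁺(aq)] ≈ 0.55 M.

0.55 M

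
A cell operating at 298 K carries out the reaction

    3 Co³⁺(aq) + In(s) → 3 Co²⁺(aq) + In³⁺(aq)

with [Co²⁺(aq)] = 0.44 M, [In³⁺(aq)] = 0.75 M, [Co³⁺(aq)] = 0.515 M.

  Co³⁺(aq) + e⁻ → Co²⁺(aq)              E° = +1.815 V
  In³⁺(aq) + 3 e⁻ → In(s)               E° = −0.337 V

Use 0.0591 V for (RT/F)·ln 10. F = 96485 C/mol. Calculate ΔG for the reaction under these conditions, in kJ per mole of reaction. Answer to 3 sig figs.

The standard cell potential is +1.815 − (−0.337) = +2.152 V, with n = 3 electrons in the balanced equation.
Q = ([Co²⁺(aq)]^3·[In³⁺(aq)]) / [Co³⁺(aq)]^3 = 0.468, so log Q = −0.330 and E = +2.152 − (0.0591/3)(−0.330) = +2.1585 V.
Finally ΔG = −nFE = −(3)(96485 C/mol)(+2.1585 V) = −625 kJ/mol.

−625 kJ/mol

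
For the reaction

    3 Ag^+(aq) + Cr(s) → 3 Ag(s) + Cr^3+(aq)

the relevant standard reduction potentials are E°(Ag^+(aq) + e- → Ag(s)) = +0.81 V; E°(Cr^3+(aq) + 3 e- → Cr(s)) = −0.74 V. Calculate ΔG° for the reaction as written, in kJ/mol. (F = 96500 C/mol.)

In the reaction as written Ag^+(aq) is reduced, so the Ag⁺/Ag couple is the cathode and Cr³⁺/Cr is the anode.
E°cell = +0.81 − (−0.74) = +1.55 V; balancing electrons gives n = 3.
ΔG° = −nFE°cell = −(3)(96500)(+1.55) J/mol = −449 kJ/mol.

−449 kJ/mol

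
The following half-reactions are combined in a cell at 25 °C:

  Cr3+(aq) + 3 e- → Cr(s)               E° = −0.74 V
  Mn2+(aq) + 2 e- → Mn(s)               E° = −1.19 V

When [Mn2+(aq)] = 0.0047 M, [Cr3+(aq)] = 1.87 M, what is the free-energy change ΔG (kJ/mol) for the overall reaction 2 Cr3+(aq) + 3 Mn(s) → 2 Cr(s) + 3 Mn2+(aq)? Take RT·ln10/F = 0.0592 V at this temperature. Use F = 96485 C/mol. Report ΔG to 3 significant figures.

E°cell = −0.74 − (−1.19) = +0.45 V; the balanced reaction transfers n = 6 electrons.
The reaction quotient is [Mn2+(aq)]^3 / [Cr3+(aq)]^2 = 2.97×10^−8; by Nernst, E = +0.45 − (0.0592/6)(−7.527) = +0.5243 V.
Then ΔG = −nFE = −6 × 96485 × +0.5243 J/mol = −304 kJ/mol.

−304 kJ/mol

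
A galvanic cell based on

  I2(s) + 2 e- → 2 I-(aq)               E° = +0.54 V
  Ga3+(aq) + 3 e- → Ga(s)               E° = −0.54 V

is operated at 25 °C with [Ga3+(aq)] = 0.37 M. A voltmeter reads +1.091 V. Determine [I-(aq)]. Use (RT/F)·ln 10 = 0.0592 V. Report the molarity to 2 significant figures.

With I₂/I⁻ at the cathode and Ga³⁺/Ga at the anode, E°cell = +0.54 − (−0.54) = +1.08 V (n = 6).
Rearranging E = E° − (0.0592/n)·log Q gives log Q = 6(+1.08 − (+1.091))/0.0592 = −1.115.
The balanced reaction is 3 I2(s) + 2 Ga(s) → 6 I-(aq) + 2 Ga3+(aq), so Q = [I-(aq)]^6·[Ga3+(aq)]^2.
Substituting the known concentrations and solving, log [I-(aq)] = −0.042 and [I-(aq)] = 0.91 M.

0.91 M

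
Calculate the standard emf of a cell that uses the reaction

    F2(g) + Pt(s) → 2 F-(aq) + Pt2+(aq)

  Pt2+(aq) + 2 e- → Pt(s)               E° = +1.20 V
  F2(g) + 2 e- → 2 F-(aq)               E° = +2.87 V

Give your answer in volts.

In the reaction as written, F2(g) is reduced (cathode) and Pt2+(aq) is produced by oxidation at the anode.
E°cell = E°(cathode) − E°(anode) = +2.87 − (+1.20) = +1.67 V.

+1.67 V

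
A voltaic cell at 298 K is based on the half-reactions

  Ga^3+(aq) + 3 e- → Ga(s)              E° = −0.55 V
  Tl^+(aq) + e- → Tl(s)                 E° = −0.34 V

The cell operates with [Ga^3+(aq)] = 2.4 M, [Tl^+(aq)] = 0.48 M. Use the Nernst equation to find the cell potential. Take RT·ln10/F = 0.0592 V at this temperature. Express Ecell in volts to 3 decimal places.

The Tl⁺/Tl couple has the more positive E°, so it is the cathode; Ga³⁺/Ga is the anode.
E°cell = E°cat − E°an = −0.34 − (−0.55) = +0.21 V; n = 3.
Balancing gives 3 Tl^+(aq) + Ga(s) → 3 Tl(s) + Ga^3+(aq); hence Q = [Ga^3+(aq)] / [Tl^+(aq)]^3 = 21.7 (log Q = 1.336).
E = E° − (0.0592/n)·log Q = +0.21 − (0.0592/3)(1.336) = +0.184 V.

+0.184 V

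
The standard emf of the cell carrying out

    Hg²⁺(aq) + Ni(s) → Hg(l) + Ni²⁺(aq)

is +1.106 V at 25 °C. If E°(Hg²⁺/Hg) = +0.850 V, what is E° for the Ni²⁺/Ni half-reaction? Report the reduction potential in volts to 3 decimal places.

−0.256 V

In the reaction as written the Hg²⁺/Hg couple is reduced (cathode) and Ni²⁺/Ni is oxidized (anode), so E°cell = E°(Hg²⁺/Hg) − E°(Ni²⁺/Ni).
E°(Ni²⁺/Ni) = E°(cathode) − E°cell = +0.850 − (+1.106) = −0.256 V.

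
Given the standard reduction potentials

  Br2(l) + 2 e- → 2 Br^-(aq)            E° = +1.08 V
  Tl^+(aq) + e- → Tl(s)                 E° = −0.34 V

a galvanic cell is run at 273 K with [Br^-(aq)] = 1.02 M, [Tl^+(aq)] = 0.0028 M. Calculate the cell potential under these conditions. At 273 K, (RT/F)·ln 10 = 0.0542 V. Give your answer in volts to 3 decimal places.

+1.558 V

The Br₂/Br⁻ couple has the more positive E°, so it is the cathode; Tl⁺/Tl is the anode.
The standard potential is +1.08 − (−0.34) = +1.42 V and the balanced reaction transfers n = 2 electrons.
Balancing gives Br2(l) + 2 Tl(s) → 2 Br^-(aq) + 2 Tl^+(aq); hence Q = [Br^-(aq)]^2·[Tl^+(aq)]^2 = 8.16×10^−6 (log Q = −5.088).
Applying E = E° − (RT ln10/nF)·log Q gives +1.42 − (0.0542/2)(−5.088) = +1.558 V.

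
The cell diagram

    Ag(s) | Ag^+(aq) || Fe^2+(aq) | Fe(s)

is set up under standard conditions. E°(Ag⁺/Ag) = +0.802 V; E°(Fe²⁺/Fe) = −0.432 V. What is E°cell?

By convention the left-hand electrode in cell notation is the anode (oxidation) and the right-hand electrode is the cathode (reduction).
E°cell = E°(right) − E°(left) = −0.432 − (+0.802) = −1.234 V.
The negative sign shows that, as written, the cell would require an external voltage to drive the reaction.

−1.234 V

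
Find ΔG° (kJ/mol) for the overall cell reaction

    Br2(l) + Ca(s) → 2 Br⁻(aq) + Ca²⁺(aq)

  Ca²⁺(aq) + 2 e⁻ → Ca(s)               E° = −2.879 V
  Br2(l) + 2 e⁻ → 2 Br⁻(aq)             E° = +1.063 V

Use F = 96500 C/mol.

−761 kJ/mol

In the reaction as written Br2(l) is reduced, so the Br₂/Br⁻ couple is the cathode and Ca²⁺/Ca is the anode.
E°cell = +1.063 − (−2.879) = +3.942 V; balancing electrons gives n = 2.
ΔG° = −nFE°cell = −(2)(96500)(+3.942) J/mol = −761 kJ/mol.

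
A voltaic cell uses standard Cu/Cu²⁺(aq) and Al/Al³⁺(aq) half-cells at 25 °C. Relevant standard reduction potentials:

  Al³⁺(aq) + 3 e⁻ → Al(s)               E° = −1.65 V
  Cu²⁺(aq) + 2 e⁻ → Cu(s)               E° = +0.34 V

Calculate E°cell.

+1.99 V

The Cu²⁺/Cu couple has the higher E°, so Cu ion is reduced (cathode) and Al is oxidized (anode).
E°cell = E°(cathode) − E°(anode) = +0.34 − (−1.65) = +1.99 V.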